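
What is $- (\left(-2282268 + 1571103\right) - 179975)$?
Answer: $891140$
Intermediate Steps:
$- (\left(-2282268 + 1571103\right) - 179975) = - (-711165 - 179975) = \left(-1\right) \left(-891140\right) = 891140$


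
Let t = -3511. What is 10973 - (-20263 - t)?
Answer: 27725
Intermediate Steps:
10973 - (-20263 - t) = 10973 - (-20263 - 1*(-3511)) = 10973 - (-20263 + 3511) = 10973 - 1*(-16752) = 10973 + 16752 = 27725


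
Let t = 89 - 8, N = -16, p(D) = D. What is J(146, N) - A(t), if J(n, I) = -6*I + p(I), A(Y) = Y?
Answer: -1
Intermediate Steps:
t = 81
J(n, I) = -5*I (J(n, I) = -6*I + I = -5*I)
J(146, N) - A(t) = -5*(-16) - 1*81 = 80 - 81 = -1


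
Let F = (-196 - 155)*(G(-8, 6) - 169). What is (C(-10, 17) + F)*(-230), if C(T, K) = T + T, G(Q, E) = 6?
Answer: -13154390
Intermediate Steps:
C(T, K) = 2*T
F = 57213 (F = (-196 - 155)*(6 - 169) = -351*(-163) = 57213)
(C(-10, 17) + F)*(-230) = (2*(-10) + 57213)*(-230) = (-20 + 57213)*(-230) = 57193*(-230) = -13154390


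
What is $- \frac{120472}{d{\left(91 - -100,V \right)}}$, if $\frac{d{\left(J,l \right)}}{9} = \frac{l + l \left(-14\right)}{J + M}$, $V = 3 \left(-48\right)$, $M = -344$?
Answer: $\frac{256003}{234} \approx 1094.0$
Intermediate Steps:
$V = -144$
$d{\left(J,l \right)} = - \frac{117 l}{-344 + J}$ ($d{\left(J,l \right)} = 9 \frac{l + l \left(-14\right)}{J - 344} = 9 \frac{l - 14 l}{-344 + J} = 9 \frac{\left(-13\right) l}{-344 + J} = 9 \left(- \frac{13 l}{-344 + J}\right) = - \frac{117 l}{-344 + J}$)
$- \frac{120472}{d{\left(91 - -100,V \right)}} = - \frac{120472}{\left(-117\right) \left(-144\right) \frac{1}{-344 + \left(91 - -100\right)}} = - \frac{120472}{\left(-117\right) \left(-144\right) \frac{1}{-344 + \left(91 + 100\right)}} = - \frac{120472}{\left(-117\right) \left(-144\right) \frac{1}{-344 + 191}} = - \frac{120472}{\left(-117\right) \left(-144\right) \frac{1}{-153}} = - \frac{120472}{\left(-117\right) \left(-144\right) \left(- \frac{1}{153}\right)} = - \frac{120472}{- \frac{1872}{17}} = \left(-120472\right) \left(- \frac{17}{1872}\right) = \frac{256003}{234}$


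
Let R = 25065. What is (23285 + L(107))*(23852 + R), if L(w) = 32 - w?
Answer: 1135363570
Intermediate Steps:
(23285 + L(107))*(23852 + R) = (23285 + (32 - 1*107))*(23852 + 25065) = (23285 + (32 - 107))*48917 = (23285 - 75)*48917 = 23210*48917 = 1135363570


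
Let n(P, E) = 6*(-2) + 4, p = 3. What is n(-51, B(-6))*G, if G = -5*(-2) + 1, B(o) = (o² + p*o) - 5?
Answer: -88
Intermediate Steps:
B(o) = -5 + o² + 3*o (B(o) = (o² + 3*o) - 5 = -5 + o² + 3*o)
n(P, E) = -8 (n(P, E) = -12 + 4 = -8)
G = 11 (G = 10 + 1 = 11)
n(-51, B(-6))*G = -8*11 = -88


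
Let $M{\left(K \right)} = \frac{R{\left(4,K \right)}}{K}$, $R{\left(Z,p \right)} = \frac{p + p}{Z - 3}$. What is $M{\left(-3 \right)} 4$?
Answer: $8$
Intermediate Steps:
$R{\left(Z,p \right)} = \frac{2 p}{-3 + Z}$
$M{\left(K \right)} = 2$ ($M{\left(K \right)} = \frac{2 K \frac{1}{-3 + 4}}{K} = \frac{2 K 1^{-1}}{K} = \frac{2 K 1}{K} = \frac{2 K}{K} = 2$)
$M{\left(-3 \right)} 4 = 2 \cdot 4 = 8$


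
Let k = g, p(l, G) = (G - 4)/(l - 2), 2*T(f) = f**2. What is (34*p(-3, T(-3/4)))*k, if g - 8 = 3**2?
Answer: 34391/80 ≈ 429.89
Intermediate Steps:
g = 17 (g = 8 + 3**2 = 8 + 9 = 17)
T(f) = f**2/2
p(l, G) = (-4 + G)/(-2 + l)
k = 17
(34*p(-3, T(-3/4)))*k = (34*((-4 + (-3/4)**2/2)/(-2 - 3)))*17 = (34*((-4 + (-3*1/4)**2/2)/(-5)))*17 = (34*(-(-4 + (-3/4)**2/2)/5))*17 = (34*(-(-4 + (1/2)*(9/16))/5))*17 = (34*(-(-4 + 9/32)/5))*17 = (34*(-1/5*(-119/32)))*17 = (34*(119/160))*17 = (2023/80)*17 = 34391/80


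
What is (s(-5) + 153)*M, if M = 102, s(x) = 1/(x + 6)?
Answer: 15708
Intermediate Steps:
s(x) = 1/(6 + x)
(s(-5) + 153)*M = (1/(6 - 5) + 153)*102 = (1/1 + 153)*102 = (1 + 153)*102 = 154*102 = 15708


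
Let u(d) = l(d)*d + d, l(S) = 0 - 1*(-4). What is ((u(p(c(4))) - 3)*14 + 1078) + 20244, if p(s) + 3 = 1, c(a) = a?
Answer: 21140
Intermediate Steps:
l(S) = 4 (l(S) = 0 + 4 = 4)
p(s) = -2 (p(s) = -3 + 1 = -2)
u(d) = 5*d (u(d) = 4*d + d = 5*d)
((u(p(c(4))) - 3)*14 + 1078) + 20244 = ((5*(-2) - 3)*14 + 1078) + 20244 = ((-10 - 3)*14 + 1078) + 20244 = (-13*14 + 1078) + 20244 = (-182 + 1078) + 20244 = 896 + 20244 = 21140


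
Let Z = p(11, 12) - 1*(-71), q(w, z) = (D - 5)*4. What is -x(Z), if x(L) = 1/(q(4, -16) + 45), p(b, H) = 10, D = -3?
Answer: -1/13 ≈ -0.076923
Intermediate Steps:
q(w, z) = -32 (q(w, z) = (-3 - 5)*4 = -8*4 = -32)
Z = 81 (Z = 10 - 1*(-71) = 10 + 71 = 81)
x(L) = 1/13 (x(L) = 1/(-32 + 45) = 1/13)
-x(Z) = -1*1/13 = -1/13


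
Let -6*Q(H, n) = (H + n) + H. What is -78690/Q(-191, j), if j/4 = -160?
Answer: -236070/511 ≈ -461.98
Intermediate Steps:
j = -640 (j = 4*(-160) = -640)
Q(H, n) = -H/3 - n/6 (Q(H, n) = -((H + n) + H)/6 = -(n + 2*H)/6 = -H/3 - n/6)
-78690/Q(-191, j) = -78690/(-⅓*(-191) - ⅙*(-640)) = -78690/(191/3 + 320/3) = -78690/511/3 = -78690*3/511 = -236070/511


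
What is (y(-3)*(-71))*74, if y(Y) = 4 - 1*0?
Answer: -21016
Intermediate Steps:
y(Y) = 4 (y(Y) = 4 + 0 = 4)
(y(-3)*(-71))*74 = (4*(-71))*74 = -284*74 = -21016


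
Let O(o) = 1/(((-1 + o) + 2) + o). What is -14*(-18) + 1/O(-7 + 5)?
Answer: 249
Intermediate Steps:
O(o) = 1/(1 + 2*o) (O(o) = 1/((1 + o) + o) = 1/(1 + 2*o))
-14*(-18) + 1/O(-7 + 5) = -14*(-18) + 1/(1/(1 + 2*(-7 + 5))) = 252 + 1/(1/(1 + 2*(-2))) = 252 + 1/(1/(1 - 4)) = 252 + 1/(1/(-3)) = 252 + 1/(-⅓) = 252 - 3 = 249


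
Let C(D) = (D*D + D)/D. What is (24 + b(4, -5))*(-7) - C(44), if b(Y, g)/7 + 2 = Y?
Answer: -311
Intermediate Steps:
b(Y, g) = -14 + 7*Y
C(D) = (D + D²)/D (C(D) = (D² + D)/D = (D + D²)/D)
(24 + b(4, -5))*(-7) - C(44) = (24 + (-14 + 7*4))*(-7) - (1 + 44) = (24 + (-14 + 28))*(-7) - 1*45 = (24 + 14)*(-7) - 45 = 38*(-7) - 45 = -266 - 45 = -311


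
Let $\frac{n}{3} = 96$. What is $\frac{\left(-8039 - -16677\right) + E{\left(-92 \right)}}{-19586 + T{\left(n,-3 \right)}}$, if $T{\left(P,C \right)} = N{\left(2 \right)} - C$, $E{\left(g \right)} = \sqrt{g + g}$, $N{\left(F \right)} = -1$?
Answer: $- \frac{4319}{9792} - \frac{i \sqrt{46}}{9792} \approx -0.44107 - 0.00069264 i$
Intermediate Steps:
$n = 288$ ($n = 3 \cdot 96 = 288$)
$E{\left(g \right)} = \sqrt{2} \sqrt{g}$ ($E{\left(g \right)} = \sqrt{2 g} = \sqrt{2} \sqrt{g}$)
$T{\left(P,C \right)} = -1 - C$
$\frac{\left(-8039 - -16677\right) + E{\left(-92 \right)}}{-19586 + T{\left(n,-3 \right)}} = \frac{\left(-8039 - -16677\right) + \sqrt{2} \sqrt{-92}}{-19586 - -2} = \frac{\left(-8039 + 16677\right) + \sqrt{2} \cdot 2 i \sqrt{23}}{-19586 + \left(-1 + 3\right)} = \frac{8638 + 2 i \sqrt{46}}{-19586 + 2} = \frac{8638 + 2 i \sqrt{46}}{-19584} = \left(8638 + 2 i \sqrt{46}\right) \left(- \frac{1}{19584}\right) = - \frac{4319}{9792} - \frac{i \sqrt{46}}{9792}$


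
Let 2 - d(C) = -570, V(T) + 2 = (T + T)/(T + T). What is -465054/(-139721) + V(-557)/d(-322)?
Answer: 265871167/79920412 ≈ 3.3267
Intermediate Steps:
V(T) = -1 (V(T) = -2 + (T + T)/(T + T) = -2 + (2*T)/((2*T)) = -2 + (2*T)*(1/(2*T)) = -2 + 1 = -1)
d(C) = 572 (d(C) = 2 - 1*(-570) = 2 + 570 = 572)
-465054/(-139721) + V(-557)/d(-322) = -465054/(-139721) - 1/572 = -465054*(-1/139721) - 1*1/572 = 465054/139721 - 1/572 = 265871167/79920412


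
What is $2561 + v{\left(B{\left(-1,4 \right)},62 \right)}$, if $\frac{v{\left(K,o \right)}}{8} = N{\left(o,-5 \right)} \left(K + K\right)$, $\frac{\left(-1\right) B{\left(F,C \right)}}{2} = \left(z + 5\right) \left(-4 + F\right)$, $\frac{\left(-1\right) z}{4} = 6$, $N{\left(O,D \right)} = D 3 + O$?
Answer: $-140319$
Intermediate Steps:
$N{\left(O,D \right)} = O + 3 D$ ($N{\left(O,D \right)} = 3 D + O = O + 3 D$)
$z = -24$ ($z = \left(-4\right) 6 = -24$)
$B{\left(F,C \right)} = -152 + 38 F$ ($B{\left(F,C \right)} = - 2 \left(-24 + 5\right) \left(-4 + F\right) = - 2 \left(- 19 \left(-4 + F\right)\right) = - 2 \left(76 - 19 F\right) = -152 + 38 F$)
$v{\left(K,o \right)} = 16 K \left(-15 + o\right)$ ($v{\left(K,o \right)} = 8 \left(o + 3 \left(-5\right)\right) \left(K + K\right) = 8 \left(o - 15\right) 2 K = 8 \left(-15 + o\right) 2 K = 8 \cdot 2 K \left(-15 + o\right) = 16 K \left(-15 + o\right)$)
$2561 + v{\left(B{\left(-1,4 \right)},62 \right)} = 2561 + 16 \left(-152 + 38 \left(-1\right)\right) \left(-15 + 62\right) = 2561 + 16 \left(-152 - 38\right) 47 = 2561 + 16 \left(-190\right) 47 = 2561 - 142880 = -140319$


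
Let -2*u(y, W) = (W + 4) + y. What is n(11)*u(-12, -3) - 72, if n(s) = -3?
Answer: -177/2 ≈ -88.500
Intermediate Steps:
u(y, W) = -2 - W/2 - y/2 (u(y, W) = -((W + 4) + y)/2 = -((4 + W) + y)/2 = -(4 + W + y)/2 = -2 - W/2 - y/2)
n(11)*u(-12, -3) - 72 = -3*(-2 - ½*(-3) - ½*(-12)) - 72 = -3*(-2 + 3/2 + 6) - 72 = -3*11/2 - 72 = -33/2 - 72 = -177/2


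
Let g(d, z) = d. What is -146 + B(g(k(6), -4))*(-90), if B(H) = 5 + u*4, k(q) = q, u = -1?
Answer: -236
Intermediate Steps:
B(H) = 1 (B(H) = 5 - 1*4 = 5 - 4 = 1)
-146 + B(g(k(6), -4))*(-90) = -146 + 1*(-90) = -146 - 90 = -236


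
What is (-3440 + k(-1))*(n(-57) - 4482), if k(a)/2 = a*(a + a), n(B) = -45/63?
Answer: 107818244/7 ≈ 1.5403e+7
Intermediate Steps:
n(B) = -5/7 (n(B) = -45*1/63 = -5/7)
k(a) = 4*a**2 (k(a) = 2*(a*(a + a)) = 2*(a*(2*a)) = 2*(2*a**2) = 4*a**2)
(-3440 + k(-1))*(n(-57) - 4482) = (-3440 + 4*(-1)**2)*(-5/7 - 4482) = (-3440 + 4*1)*(-31379/7) = (-3440 + 4)*(-31379/7) = -3436*(-31379/7) = 107818244/7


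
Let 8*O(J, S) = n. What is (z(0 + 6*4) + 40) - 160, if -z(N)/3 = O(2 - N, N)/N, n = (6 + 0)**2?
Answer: -1929/16 ≈ -120.56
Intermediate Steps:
n = 36 (n = 6**2 = 36)
O(J, S) = 9/2 (O(J, S) = (1/8)*36 = 9/2)
z(N) = -27/(2*N)
(z(0 + 6*4) + 40) - 160 = (-27/(2*(0 + 6*4)) + 40) - 160 = (-27/(2*(0 + 24)) + 40) - 160 = (-27/2/24 + 40) - 160 = (-27/2*1/24 + 40) - 160 = (-9/16 + 40) - 160 = 631/16 - 160 = -1929/16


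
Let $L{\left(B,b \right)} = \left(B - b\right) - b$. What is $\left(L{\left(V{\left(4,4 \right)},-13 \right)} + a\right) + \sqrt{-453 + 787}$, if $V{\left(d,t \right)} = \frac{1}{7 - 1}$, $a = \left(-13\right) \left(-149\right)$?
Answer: $\frac{11779}{6} + \sqrt{334} \approx 1981.4$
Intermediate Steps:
$a = 1937$
$V{\left(d,t \right)} = \frac{1}{6}$
$L{\left(B,b \right)} = B - 2 b$
$\left(L{\left(V{\left(4,4 \right)},-13 \right)} + a\right) + \sqrt{-453 + 787} = \left(\left(\frac{1}{6} - -26\right) + 1937\right) + \sqrt{-453 + 787} = \left(\left(\frac{1}{6} + 26\right) + 1937\right) + \sqrt{334} = \left(\frac{157}{6} + 1937\right) + \sqrt{334} = \frac{11779}{6} + \sqrt{334}$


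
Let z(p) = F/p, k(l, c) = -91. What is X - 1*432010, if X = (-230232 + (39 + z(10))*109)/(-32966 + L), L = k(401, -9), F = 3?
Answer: -47602428739/110190 ≈ -4.3200e+5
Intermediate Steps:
L = -91
z(p) = 3/p
X = 753161/110190 (X = (-230232 + (39 + 3/10)*109)/(-32966 - 91) = (-230232 + (39 + 3*(⅒))*109)/(-33057) = (-230232 + (39 + 3/10)*109)*(-1/33057) = (-230232 + (393/10)*109)*(-1/33057) = (-230232 + 42837/10)*(-1/33057) = -2259483/10*(-1/33057) = 753161/110190 ≈ 6.8351)
X - 1*432010 = 753161/110190 - 1*432010 = 753161/110190 - 432010 = -47602428739/110190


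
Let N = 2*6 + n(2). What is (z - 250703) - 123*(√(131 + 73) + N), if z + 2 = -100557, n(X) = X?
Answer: -352984 - 246*√51 ≈ -3.5474e+5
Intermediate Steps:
z = -100559 (z = -2 - 100557 = -100559)
N = 14 (N = 2*6 + 2 = 12 + 2 = 14)
(z - 250703) - 123*(√(131 + 73) + N) = (-100559 - 250703) - 123*(√(131 + 73) + 14) = -351262 - 123*(√204 + 14) = -351262 - 123*(2*√51 + 14) = -351262 - 123*(14 + 2*√51) = -351262 + (-1722 - 246*√51) = -352984 - 246*√51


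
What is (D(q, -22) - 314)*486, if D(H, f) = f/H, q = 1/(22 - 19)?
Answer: -184680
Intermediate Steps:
q = ⅓ (q = 1/3 = ⅓ ≈ 0.33333)
(D(q, -22) - 314)*486 = (-22/⅓ - 314)*486 = (-22*3 - 314)*486 = (-66 - 314)*486 = -380*486 = -184680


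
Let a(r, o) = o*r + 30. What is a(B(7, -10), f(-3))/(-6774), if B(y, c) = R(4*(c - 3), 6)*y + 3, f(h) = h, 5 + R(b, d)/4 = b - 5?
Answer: -1743/2258 ≈ -0.77192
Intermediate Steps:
R(b, d) = -40 + 4*b (R(b, d) = -20 + 4*(b - 5) = -20 + 4*(-5 + b) = -20 + (-20 + 4*b) = -40 + 4*b)
B(y, c) = 3 + y*(-88 + 16*c) (B(y, c) = (-40 + 4*(4*(c - 3)))*y + 3 = (-40 + 4*(4*(-3 + c)))*y + 3 = (-40 + 4*(-12 + 4*c))*y + 3 = (-40 + (-48 + 16*c))*y + 3 = (-88 + 16*c)*y + 3 = y*(-88 + 16*c) + 3 = 3 + y*(-88 + 16*c))
a(r, o) = 30 + o*r
a(B(7, -10), f(-3))/(-6774) = (30 - 3*(3 + 8*7*(-11 + 2*(-10))))/(-6774) = (30 - 3*(3 + 8*7*(-11 - 20)))*(-1/6774) = (30 - 3*(3 + 8*7*(-31)))*(-1/6774) = (30 - 3*(3 - 1736))*(-1/6774) = (30 - 3*(-1733))*(-1/6774) = (30 + 5199)*(-1/6774) = 5229*(-1/6774) = -1743/2258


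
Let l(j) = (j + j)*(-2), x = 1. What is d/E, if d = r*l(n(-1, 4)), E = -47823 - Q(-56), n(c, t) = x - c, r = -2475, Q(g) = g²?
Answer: -19800/50959 ≈ -0.38855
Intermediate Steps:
n(c, t) = 1 - c
l(j) = -4*j (l(j) = (2*j)*(-2) = -4*j)
E = -50959 (E = -47823 - 1*(-56)² = -47823 - 1*3136 = -47823 - 3136 = -50959)
d = 19800 (d = -(-9900)*(1 - 1*(-1)) = -(-9900)*(1 + 1) = -(-9900)*2 = -2475*(-8) = 19800)
d/E = 19800/(-50959) = 19800*(-1/50959) = -19800/50959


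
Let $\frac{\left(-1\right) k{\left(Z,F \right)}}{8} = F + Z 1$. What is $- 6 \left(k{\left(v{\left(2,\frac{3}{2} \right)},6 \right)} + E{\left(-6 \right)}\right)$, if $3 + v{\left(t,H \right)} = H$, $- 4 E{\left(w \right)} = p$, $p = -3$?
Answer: $\frac{423}{2} \approx 211.5$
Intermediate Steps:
$E{\left(w \right)} = \frac{3}{4}$ ($E{\left(w \right)} = \left(- \frac{1}{4}\right) \left(-3\right) = \frac{3}{4}$)
$v{\left(t,H \right)} = -3 + H$
$k{\left(Z,F \right)} = - 8 F - 8 Z$ ($k{\left(Z,F \right)} = - 8 \left(F + Z 1\right) = - 8 \left(F + Z\right) = - 8 F - 8 Z$)
$- 6 \left(k{\left(v{\left(2,\frac{3}{2} \right)},6 \right)} + E{\left(-6 \right)}\right) = - 6 \left(\left(\left(-8\right) 6 - 8 \left(-3 + \frac{3}{2}\right)\right) + \frac{3}{4}\right) = - 6 \left(\left(-48 - 8 \left(-3 + 3 \cdot \frac{1}{2}\right)\right) + \frac{3}{4}\right) = - 6 \left(\left(-48 - 8 \left(-3 + \frac{3}{2}\right)\right) + \frac{3}{4}\right) = - 6 \left(\left(-48 - -12\right) + \frac{3}{4}\right) = - 6 \left(\left(-48 + 12\right) + \frac{3}{4}\right) = - 6 \left(-36 + \frac{3}{4}\right) = \left(-6\right) \left(- \frac{141}{4}\right) = \frac{423}{2}$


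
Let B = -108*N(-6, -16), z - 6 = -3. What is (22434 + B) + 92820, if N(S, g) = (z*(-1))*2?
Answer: 115902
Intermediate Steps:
z = 3 (z = 6 - 3 = 3)
N(S, g) = -6 (N(S, g) = (3*(-1))*2 = -3*2 = -6)
B = 648 (B = -108*(-6) = 648)
(22434 + B) + 92820 = (22434 + 648) + 92820 = 23082 + 92820 = 115902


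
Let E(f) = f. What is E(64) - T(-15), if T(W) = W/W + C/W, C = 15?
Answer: 64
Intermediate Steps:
T(W) = 1 + 15/W (T(W) = W/W + 15/W = 1 + 15/W)
E(64) - T(-15) = 64 - (15 - 15)/(-15) = 64 - (-1)*0/15 = 64 - 1*0 = 64 + 0 = 64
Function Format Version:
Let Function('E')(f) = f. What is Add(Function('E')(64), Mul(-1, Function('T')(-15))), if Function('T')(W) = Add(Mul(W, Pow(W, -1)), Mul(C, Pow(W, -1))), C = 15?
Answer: 64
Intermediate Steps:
Function('T')(W) = Add(1, Mul(15, Pow(W, -1))) (Function('T')(W) = Add(Mul(W, Pow(W, -1)), Mul(15, Pow(W, -1))) = Add(1, Mul(15, Pow(W, -1))))
Add(Function('E')(64), Mul(-1, Function('T')(-15))) = Add(64, Mul(-1, Mul(Pow(-15, -1), Add(15, -15)))) = Add(64, Mul(-1, Mul(Rational(-1, 15), 0))) = Add(64, Mul(-1, 0)) = Add(64, 0) = 64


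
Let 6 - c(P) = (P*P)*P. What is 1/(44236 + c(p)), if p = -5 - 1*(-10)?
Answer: 1/44117 ≈ 2.2667e-5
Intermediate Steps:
p = 5 (p = -5 + 10 = 5)
c(P) = 6 - P³ (c(P) = 6 - P*P*P = 6 - P²*P = 6 - P³)
1/(44236 + c(p)) = 1/(44236 + (6 - 1*5³)) = 1/(44236 + (6 - 1*125)) = 1/(44236 + (6 - 125)) = 1/(44236 - 119) = 1/44117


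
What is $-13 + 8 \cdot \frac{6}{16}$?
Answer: $-10$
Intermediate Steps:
$-13 + 8 \cdot \frac{6}{16} = -13 + 8 \cdot 6 \cdot \frac{1}{16} = -13 + 8 \cdot \frac{3}{8} = -13 + 3 = -10$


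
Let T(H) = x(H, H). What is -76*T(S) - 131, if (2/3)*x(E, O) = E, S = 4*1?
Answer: -587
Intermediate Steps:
S = 4
x(E, O) = 3*E/2
T(H) = 3*H/2
-76*T(S) - 131 = -114*4 - 131 = -76*6 - 131 = -456 - 131 = -587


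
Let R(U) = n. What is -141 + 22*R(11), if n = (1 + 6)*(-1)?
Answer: -295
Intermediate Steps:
n = -7 (n = 7*(-1) = -7)
R(U) = -7
-141 + 22*R(11) = -141 + 22*(-7) = -141 - 154 = -295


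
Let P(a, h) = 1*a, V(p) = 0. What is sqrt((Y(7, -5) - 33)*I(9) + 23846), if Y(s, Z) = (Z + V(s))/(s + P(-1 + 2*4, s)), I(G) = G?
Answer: sqrt(4614974)/14 ≈ 153.45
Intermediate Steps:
P(a, h) = a
Y(s, Z) = Z/(7 + s) (Y(s, Z) = (Z + 0)/(s + (-1 + 2*4)) = Z/(s + (-1 + 8)) = Z/(s + 7) = Z/(7 + s))
sqrt((Y(7, -5) - 33)*I(9) + 23846) = sqrt((-5/(7 + 7) - 33)*9 + 23846) = sqrt((-5/14 - 33)*9 + 23846) = sqrt(-467/14*9 + 23846) = sqrt(-4203/14 + 23846) = sqrt(329641/14) = sqrt(4614974)/14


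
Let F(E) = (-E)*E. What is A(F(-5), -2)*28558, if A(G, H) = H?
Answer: -57116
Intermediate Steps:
F(E) = -E²
A(F(-5), -2)*28558 = -2*28558 = -57116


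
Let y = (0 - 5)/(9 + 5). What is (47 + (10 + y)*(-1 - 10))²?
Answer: 683929/196 ≈ 3489.4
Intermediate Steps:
y = -5/14 ≈ -0.35714
(47 + (10 + y)*(-1 - 10))² = (47 + (10 - 5/14)*(-1 - 10))² = (47 + (135/14)*(-11))² = (47 - 1485/14)² = (-827/14)² = 683929/196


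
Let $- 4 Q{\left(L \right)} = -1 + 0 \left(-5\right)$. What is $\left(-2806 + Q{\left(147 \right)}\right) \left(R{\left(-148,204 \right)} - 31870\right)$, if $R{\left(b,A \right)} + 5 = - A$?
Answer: $\frac{360022617}{4} \approx 9.0006 \cdot 10^{7}$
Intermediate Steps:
$Q{\left(L \right)} = \frac{1}{4}$ ($Q{\left(L \right)} = - \frac{-1 + 0 \left(-5\right)}{4} = - \frac{-1 + 0}{4} = \left(- \frac{1}{4}\right) \left(-1\right) = \frac{1}{4}$)
$R{\left(b,A \right)} = -5 - A$
$\left(-2806 + Q{\left(147 \right)}\right) \left(R{\left(-148,204 \right)} - 31870\right) = \left(-2806 + \frac{1}{4}\right) \left(\left(-5 - 204\right) - 31870\right) = - \frac{11223 \left(\left(-5 - 204\right) - 31870\right)}{4} = - \frac{11223 \left(-209 - 31870\right)}{4} = \left(- \frac{11223}{4}\right) \left(-32079\right) = \frac{360022617}{4}$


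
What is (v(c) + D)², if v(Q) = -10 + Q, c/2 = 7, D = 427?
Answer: 185761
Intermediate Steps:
c = 14 (c = 2*7 = 14)
(v(c) + D)² = ((-10 + 14) + 427)² = (4 + 427)² = 431² = 185761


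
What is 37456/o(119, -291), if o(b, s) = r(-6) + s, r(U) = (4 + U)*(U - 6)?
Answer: -37456/267 ≈ -140.28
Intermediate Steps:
r(U) = (-6 + U)*(4 + U) (r(U) = (4 + U)*(-6 + U) = (-6 + U)*(4 + U))
o(b, s) = 24 + s (o(b, s) = (-24 + (-6)² - 2*(-6)) + s = (-24 + 36 + 12) + s = 24 + s)
37456/o(119, -291) = 37456/(24 - 291) = 37456/(-267) = 37456*(-1/267) = -37456/267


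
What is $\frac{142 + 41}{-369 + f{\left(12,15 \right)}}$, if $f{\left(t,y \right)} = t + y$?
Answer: $- \frac{61}{114} \approx -0.53509$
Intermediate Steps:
$\frac{142 + 41}{-369 + f{\left(12,15 \right)}} = \frac{142 + 41}{-369 + \left(12 + 15\right)} = \frac{183}{-369 + 27} = \frac{183}{-342} = 183 \left(- \frac{1}{342}\right) = - \frac{61}{114}$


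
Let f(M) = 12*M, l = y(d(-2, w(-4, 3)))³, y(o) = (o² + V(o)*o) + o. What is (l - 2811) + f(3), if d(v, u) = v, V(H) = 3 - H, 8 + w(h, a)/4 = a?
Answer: -3287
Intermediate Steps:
w(h, a) = -32 + 4*a
y(o) = o + o² + o*(3 - o) (y(o) = (o² + (3 - o)*o) + o = (o² + o*(3 - o)) + o = o + o² + o*(3 - o))
l = -512 (l = (4*(-2))³ = (-8)³ = -512)
(l - 2811) + f(3) = (-512 - 2811) + 12*3 = -3323 + 36 = -3287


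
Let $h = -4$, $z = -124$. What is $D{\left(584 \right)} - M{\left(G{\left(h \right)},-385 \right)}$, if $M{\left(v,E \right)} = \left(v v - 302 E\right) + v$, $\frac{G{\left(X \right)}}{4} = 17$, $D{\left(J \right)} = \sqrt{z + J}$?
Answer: $-120962 + 2 \sqrt{115} \approx -1.2094 \cdot 10^{5}$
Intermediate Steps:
$D{\left(J \right)} = \sqrt{-124 + J}$
$G{\left(X \right)} = 68$ ($G{\left(X \right)} = 4 \cdot 17 = 68$)
$M{\left(v,E \right)} = v + v^{2} - 302 E$ ($M{\left(v,E \right)} = \left(v^{2} - 302 E\right) + v = v + v^{2} - 302 E$)
$D{\left(584 \right)} - M{\left(G{\left(h \right)},-385 \right)} = \sqrt{-124 + 584} - \left(68 + 68^{2} - -116270\right) = \sqrt{460} - \left(68 + 4624 + 116270\right) = 2 \sqrt{115} - 120962 = -120962 + 2 \sqrt{115}$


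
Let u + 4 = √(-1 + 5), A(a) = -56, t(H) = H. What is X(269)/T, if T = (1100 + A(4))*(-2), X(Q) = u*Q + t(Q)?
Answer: 269/2088 ≈ 0.12883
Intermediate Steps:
u = -2 (u = -4 + √(-1 + 5) = -4 + √4 = -4 + 2 = -2)
X(Q) = -Q (X(Q) = -2*Q + Q = -Q)
T = -2088 (T = (1100 - 56)*(-2) = 1044*(-2) = -2088)
X(269)/T = -1*269/(-2088) = -269*(-1/2088) = 269/2088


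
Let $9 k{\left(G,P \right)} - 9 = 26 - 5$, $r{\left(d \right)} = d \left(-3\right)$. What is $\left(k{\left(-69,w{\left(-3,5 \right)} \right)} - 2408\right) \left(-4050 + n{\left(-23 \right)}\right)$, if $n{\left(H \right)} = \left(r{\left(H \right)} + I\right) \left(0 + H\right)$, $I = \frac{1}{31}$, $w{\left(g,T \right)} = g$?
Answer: $\frac{1260790780}{93} \approx 1.3557 \cdot 10^{7}$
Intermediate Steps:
$r{\left(d \right)} = - 3 d$
$I = \frac{1}{31} \approx 0.032258$
$k{\left(G,P \right)} = \frac{10}{3}$ ($k{\left(G,P \right)} = 1 + \frac{26 - 5}{9} = 1 + \frac{1}{9} \cdot 21 = 1 + \frac{7}{3} = \frac{10}{3}$)
$n{\left(H \right)} = H \left(\frac{1}{31} - 3 H\right)$ ($n{\left(H \right)} = \left(- 3 H + \frac{1}{31}\right) \left(0 + H\right) = \left(\frac{1}{31} - 3 H\right) H = H \left(\frac{1}{31} - 3 H\right)$)
$\left(k{\left(-69,w{\left(-3,5 \right)} \right)} - 2408\right) \left(-4050 + n{\left(-23 \right)}\right) = \left(\frac{10}{3} - 2408\right) \left(-4050 + \frac{1}{31} \left(-23\right) \left(1 - -2139\right)\right) = - \frac{7214 \left(-4050 + \frac{1}{31} \left(-23\right) \left(1 + 2139\right)\right)}{3} = - \frac{7214 \left(-4050 + \frac{1}{31} \left(-23\right) 2140\right)}{3} = - \frac{7214 \left(-4050 - \frac{49220}{31}\right)}{3} = \left(- \frac{7214}{3}\right) \left(- \frac{174770}{31}\right) = \frac{1260790780}{93}$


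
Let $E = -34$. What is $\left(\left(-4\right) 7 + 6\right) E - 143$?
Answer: $605$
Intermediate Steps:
$\left(\left(-4\right) 7 + 6\right) E - 143 = \left(\left(-4\right) 7 + 6\right) \left(-34\right) - 143 = \left(-28 + 6\right) \left(-34\right) - 143 = \left(-22\right) \left(-34\right) - 143 = 748 - 143 = 605$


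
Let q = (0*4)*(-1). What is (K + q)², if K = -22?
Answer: 484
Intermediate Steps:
q = 0 (q = 0*(-1) = 0)
(K + q)² = (-22 + 0)² = (-22)² = 484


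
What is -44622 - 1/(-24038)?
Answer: -1072623635/24038 ≈ -44622.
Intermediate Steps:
-44622 - 1/(-24038) = -44622 - 1*(-1/24038) = -44622 + 1/24038 = -1072623635/24038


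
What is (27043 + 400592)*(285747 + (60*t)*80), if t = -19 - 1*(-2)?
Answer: 87300402345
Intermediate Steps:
t = -17 (t = -19 + 2 = -17)
(27043 + 400592)*(285747 + (60*t)*80) = (27043 + 400592)*(285747 + (60*(-17))*80) = 427635*(285747 - 1020*80) = 427635*(285747 - 81600) = 427635*204147 = 87300402345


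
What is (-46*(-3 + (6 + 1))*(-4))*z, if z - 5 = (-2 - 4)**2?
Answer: 30176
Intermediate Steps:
z = 41 (z = 5 + (-2 - 4)**2 = 5 + (-6)**2 = 5 + 36 = 41)
(-46*(-3 + (6 + 1))*(-4))*z = -46*(-3 + (6 + 1))*(-4)*41 = -46*(-3 + 7)*(-4)*41 = -184*(-4)*41 = -46*(-16)*41 = 736*41 = 30176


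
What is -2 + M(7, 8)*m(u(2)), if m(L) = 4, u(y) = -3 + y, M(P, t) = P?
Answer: 26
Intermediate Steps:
-2 + M(7, 8)*m(u(2)) = -2 + 7*4 = -2 + 28 = 26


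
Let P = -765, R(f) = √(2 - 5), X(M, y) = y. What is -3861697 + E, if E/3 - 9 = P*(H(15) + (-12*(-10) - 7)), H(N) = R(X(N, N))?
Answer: -4121005 - 2295*I*√3 ≈ -4.121e+6 - 3975.1*I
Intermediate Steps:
R(f) = I*√3 (R(f) = √(-3) = I*√3)
H(N) = I*√3
E = -259308 - 2295*I*√3 (E = 27 + 3*(-765*(I*√3 + (-12*(-10) - 7))) = 27 + 3*(-765*(I*√3 + (120 - 7))) = 27 + 3*(-765*(I*√3 + 113)) = 27 + 3*(-765*(113 + I*√3)) = 27 + 3*(-86445 - 765*I*√3) = 27 + (-259335 - 2295*I*√3) = -259308 - 2295*I*√3 ≈ -2.5931e+5 - 3975.1*I)
-3861697 + E = -3861697 + (-259308 - 2295*I*√3) = -4121005 - 2295*I*√3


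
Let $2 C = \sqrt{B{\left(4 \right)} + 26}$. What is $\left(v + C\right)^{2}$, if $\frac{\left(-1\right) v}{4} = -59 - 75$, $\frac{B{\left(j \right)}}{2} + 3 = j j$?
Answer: $\left(536 + \sqrt{13}\right)^{2} \approx 2.9117 \cdot 10^{5}$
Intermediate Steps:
$B{\left(j \right)} = -6 + 2 j^{2}$ ($B{\left(j \right)} = -6 + 2 j j = -6 + 2 j^{2}$)
$v = 536$ ($v = - 4 \left(-59 - 75\right) = \left(-4\right) \left(-134\right) = 536$)
$C = \sqrt{13}$ ($C = \frac{\sqrt{\left(-6 + 2 \cdot 4^{2}\right) + 26}}{2} = \frac{\sqrt{\left(-6 + 2 \cdot 16\right) + 26}}{2} = \frac{\sqrt{\left(-6 + 32\right) + 26}}{2} = \frac{\sqrt{26 + 26}}{2} = \frac{\sqrt{52}}{2} = \frac{2 \sqrt{13}}{2} = \sqrt{13} \approx 3.6056$)
$\left(v + C\right)^{2} = \left(536 + \sqrt{13}\right)^{2}$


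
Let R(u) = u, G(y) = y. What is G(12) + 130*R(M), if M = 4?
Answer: 532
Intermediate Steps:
G(12) + 130*R(M) = 12 + 130*4 = 12 + 520 = 532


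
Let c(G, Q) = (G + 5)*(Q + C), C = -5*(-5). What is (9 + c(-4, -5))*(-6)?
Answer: -174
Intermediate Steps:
C = 25
c(G, Q) = (5 + G)*(25 + Q) (c(G, Q) = (G + 5)*(Q + 25) = (5 + G)*(25 + Q))
(9 + c(-4, -5))*(-6) = (9 + (125 + 5*(-5) + 25*(-4) - 4*(-5)))*(-6) = (9 + (125 - 25 - 100 + 20))*(-6) = (9 + 20)*(-6) = 29*(-6) = -174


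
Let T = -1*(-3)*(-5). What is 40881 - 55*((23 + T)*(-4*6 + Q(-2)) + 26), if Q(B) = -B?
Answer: 49131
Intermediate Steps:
T = -15 (T = 3*(-5) = -15)
40881 - 55*((23 + T)*(-4*6 + Q(-2)) + 26) = 40881 - 55*((23 - 15)*(-4*6 - 1*(-2)) + 26) = 40881 - 55*(8*(-24 + 2) + 26) = 40881 - 55*(8*(-22) + 26) = 40881 - 55*(-176 + 26) = 40881 - 55*(-150) = 40881 - 1*(-8250) = 40881 + 8250 = 49131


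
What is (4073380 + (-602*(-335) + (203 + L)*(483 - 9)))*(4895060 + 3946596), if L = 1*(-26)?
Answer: 38540318737888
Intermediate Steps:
L = -26
(4073380 + (-602*(-335) + (203 + L)*(483 - 9)))*(4895060 + 3946596) = (4073380 + (-602*(-335) + (203 - 26)*(483 - 9)))*(4895060 + 3946596) = (4073380 + (201670 + 177*474))*8841656 = (4073380 + (201670 + 83898))*8841656 = (4073380 + 285568)*8841656 = 4358948*8841656 = 38540318737888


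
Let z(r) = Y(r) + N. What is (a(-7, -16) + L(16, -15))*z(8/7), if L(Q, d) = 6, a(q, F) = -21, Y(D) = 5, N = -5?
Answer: 0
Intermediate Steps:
z(r) = 0 (z(r) = 5 - 5 = 0)
(a(-7, -16) + L(16, -15))*z(8/7) = (-21 + 6)*0 = -15*0 = 0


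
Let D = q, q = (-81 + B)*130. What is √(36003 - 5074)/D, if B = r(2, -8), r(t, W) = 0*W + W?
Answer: -√30929/11570 ≈ -0.015200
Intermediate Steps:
r(t, W) = W (r(t, W) = 0 + W = W)
B = -8
q = -11570 (q = (-81 - 8)*130 = -89*130 = -11570)
D = -11570
√(36003 - 5074)/D = √(36003 - 5074)/(-11570) = √30929*(-1/11570) = -√30929/11570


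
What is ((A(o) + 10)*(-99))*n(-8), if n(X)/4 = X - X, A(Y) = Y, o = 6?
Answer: 0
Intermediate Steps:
n(X) = 0 (n(X) = 4*(X - X) = 4*0 = 0)
((A(o) + 10)*(-99))*n(-8) = ((6 + 10)*(-99))*0 = (16*(-99))*0 = -1584*0 = 0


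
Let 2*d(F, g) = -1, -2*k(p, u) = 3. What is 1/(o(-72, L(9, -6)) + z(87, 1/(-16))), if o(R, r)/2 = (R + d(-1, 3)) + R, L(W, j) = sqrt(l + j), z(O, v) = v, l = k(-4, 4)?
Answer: -16/4625 ≈ -0.0034595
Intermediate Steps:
k(p, u) = -3/2 (k(p, u) = -1/2*3 = -3/2)
d(F, g) = -1/2 (d(F, g) = (1/2)*(-1) = -1/2)
l = -3/2 ≈ -1.5000
L(W, j) = sqrt(-3/2 + j)
o(R, r) = -1 + 4*R (o(R, r) = 2*((R - 1/2) + R) = 2*((-1/2 + R) + R) = 2*(-1/2 + 2*R) = -1 + 4*R)
1/(o(-72, L(9, -6)) + z(87, 1/(-16))) = 1/((-1 + 4*(-72)) + 1/(-16)) = 1/((-1 - 288) - 1/16) = 1/(-289 - 1/16) = 1/(-4625/16) = -16/4625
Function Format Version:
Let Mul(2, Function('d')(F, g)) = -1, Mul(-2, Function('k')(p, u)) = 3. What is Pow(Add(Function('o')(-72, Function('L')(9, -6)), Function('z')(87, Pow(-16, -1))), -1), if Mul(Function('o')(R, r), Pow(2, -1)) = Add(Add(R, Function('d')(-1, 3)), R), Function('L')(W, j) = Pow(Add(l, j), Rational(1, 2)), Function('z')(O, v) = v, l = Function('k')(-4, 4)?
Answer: Rational(-16, 4625) ≈ -0.0034595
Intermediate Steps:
Function('k')(p, u) = Rational(-3, 2) (Function('k')(p, u) = Mul(Rational(-1, 2), 3) = Rational(-3, 2))
Function('d')(F, g) = Rational(-1, 2) (Function('d')(F, g) = Mul(Rational(1, 2), -1) = Rational(-1, 2))
l = Rational(-3, 2) ≈ -1.5000
Function('L')(W, j) = Pow(Add(Rational(-3, 2), j), Rational(1, 2))
Function('o')(R, r) = Add(-1, Mul(4, R)) (Function('o')(R, r) = Mul(2, Add(Add(R, Rational(-1, 2)), R)) = Mul(2, Add(Add(Rational(-1, 2), R), R)) = Mul(2, Add(Rational(-1, 2), Mul(2, R))) = Add(-1, Mul(4, R)))
Pow(Add(Function('o')(-72, Function('L')(9, -6)), Function('z')(87, Pow(-16, -1))), -1) = Pow(Add(Add(-1, Mul(4, -72)), Pow(-16, -1)), -1) = Pow(Add(Add(-1, -288), Rational(-1, 16)), -1) = Pow(Add(-289, Rational(-1, 16)), -1) = Pow(Rational(-4625, 16), -1) = Rational(-16, 4625)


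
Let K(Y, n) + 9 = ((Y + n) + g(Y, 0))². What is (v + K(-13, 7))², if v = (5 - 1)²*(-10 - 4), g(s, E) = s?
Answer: 16384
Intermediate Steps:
v = -224 (v = 4²*(-14) = 16*(-14) = -224)
K(Y, n) = -9 + (n + 2*Y)² (K(Y, n) = -9 + ((Y + n) + Y)² = -9 + (n + 2*Y)²)
(v + K(-13, 7))² = (-224 + (-9 + (7 + 2*(-13))²))² = (-224 + (-9 + (7 - 26)²))² = (-224 + (-9 + (-19)²))² = (-224 + (-9 + 361))² = (-224 + 352)² = 128² = 16384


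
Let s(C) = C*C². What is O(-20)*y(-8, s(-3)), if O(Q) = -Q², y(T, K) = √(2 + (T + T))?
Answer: -400*I*√14 ≈ -1496.7*I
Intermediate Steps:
s(C) = C³
y(T, K) = √(2 + 2*T)
O(-20)*y(-8, s(-3)) = (-1*(-20)²)*√(2 + 2*(-8)) = (-1*400)*√(2 - 16) = -400*I*√14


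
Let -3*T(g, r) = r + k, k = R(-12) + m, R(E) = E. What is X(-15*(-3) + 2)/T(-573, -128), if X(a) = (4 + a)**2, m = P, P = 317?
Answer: -2601/59 ≈ -44.085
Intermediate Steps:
m = 317
k = 305 (k = -12 + 317 = 305)
T(g, r) = -305/3 - r/3 (T(g, r) = -(r + 305)/3 = -(305 + r)/3 = -305/3 - r/3)
X(-15*(-3) + 2)/T(-573, -128) = (4 + (-15*(-3) + 2))**2/(-305/3 - 1/3*(-128)) = (4 + (45 + 2))**2/(-305/3 + 128/3) = (4 + 47)**2/(-59) = 51**2*(-1/59) = 2601*(-1/59) = -2601/59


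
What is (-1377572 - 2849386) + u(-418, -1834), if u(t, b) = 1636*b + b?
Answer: -7229216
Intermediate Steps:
u(t, b) = 1637*b
(-1377572 - 2849386) + u(-418, -1834) = (-1377572 - 2849386) + 1637*(-1834) = -4226958 - 3002258 = -7229216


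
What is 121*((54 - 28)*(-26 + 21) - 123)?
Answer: -30613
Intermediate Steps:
121*((54 - 28)*(-26 + 21) - 123) = 121*(26*(-5) - 123) = 121*(-130 - 123) = 121*(-253) = -30613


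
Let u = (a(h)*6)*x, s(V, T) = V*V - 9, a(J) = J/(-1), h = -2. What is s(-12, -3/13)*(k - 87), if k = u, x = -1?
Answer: -13365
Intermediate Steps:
a(J) = -J (a(J) = J*(-1) = -J)
s(V, T) = -9 + V² (s(V, T) = V² - 9 = -9 + V²)
u = -12 (u = (-1*(-2)*6)*(-1) = (2*6)*(-1) = 12*(-1) = -12)
k = -12
s(-12, -3/13)*(k - 87) = (-9 + (-12)²)*(-12 - 87) = (-9 + 144)*(-99) = 135*(-99) = -13365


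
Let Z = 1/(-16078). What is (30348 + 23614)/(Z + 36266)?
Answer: 867601036/583084747 ≈ 1.4879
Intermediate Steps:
Z = -1/16078 ≈ -6.2197e-5
(30348 + 23614)/(Z + 36266) = (30348 + 23614)/(-1/16078 + 36266) = 53962/(583084747/16078) = 53962*(16078/583084747) = 867601036/583084747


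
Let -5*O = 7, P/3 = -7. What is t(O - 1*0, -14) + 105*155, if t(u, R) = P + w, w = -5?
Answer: 16249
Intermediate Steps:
P = -21 (P = 3*(-7) = -21)
O = -7/5 (O = -1/5*7 = -7/5 ≈ -1.4000)
t(u, R) = -26 (t(u, R) = -21 - 5 = -26)
t(O - 1*0, -14) + 105*155 = -26 + 105*155 = -26 + 16275 = 16249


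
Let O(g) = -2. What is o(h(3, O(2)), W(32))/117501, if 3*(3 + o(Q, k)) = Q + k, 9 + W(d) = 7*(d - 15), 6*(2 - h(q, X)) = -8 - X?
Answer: 104/352503 ≈ 0.00029503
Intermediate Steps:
h(q, X) = 10/3 + X/6 (h(q, X) = 2 - (-8 - X)/6 = 2 + (4/3 + X/6) = 10/3 + X/6)
W(d) = -114 + 7*d (W(d) = -9 + 7*(d - 15) = -9 + 7*(-15 + d) = -9 + (-105 + 7*d) = -114 + 7*d)
o(Q, k) = -3 + Q/3 + k/3 (o(Q, k) = -3 + (Q + k)/3 = -3 + (Q/3 + k/3) = -3 + Q/3 + k/3)
o(h(3, O(2)), W(32))/117501 = (-3 + (10/3 + (1/6)*(-2))/3 + (-114 + 7*32)/3)/117501 = (-3 + (10/3 - 1/3)/3 + (-114 + 224)/3)*(1/117501) = (-3 + (1/3)*3 + (1/3)*110)*(1/117501) = (-3 + 1 + 110/3)*(1/117501) = (104/3)*(1/117501) = 104/352503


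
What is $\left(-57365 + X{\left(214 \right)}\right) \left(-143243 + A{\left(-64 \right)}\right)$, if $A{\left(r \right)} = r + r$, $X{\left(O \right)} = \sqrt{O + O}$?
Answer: $8224477415 - 286742 \sqrt{107} \approx 8.2215 \cdot 10^{9}$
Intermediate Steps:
$X{\left(O \right)} = \sqrt{2} \sqrt{O}$ ($X{\left(O \right)} = \sqrt{2 O} = \sqrt{2} \sqrt{O}$)
$A{\left(r \right)} = 2 r$
$\left(-57365 + X{\left(214 \right)}\right) \left(-143243 + A{\left(-64 \right)}\right) = \left(-57365 + \sqrt{2} \sqrt{214}\right) \left(-143243 + 2 \left(-64\right)\right) = \left(-57365 + 2 \sqrt{107}\right) \left(-143243 - 128\right) = \left(-57365 + 2 \sqrt{107}\right) \left(-143371\right) = 8224477415 - 286742 \sqrt{107}$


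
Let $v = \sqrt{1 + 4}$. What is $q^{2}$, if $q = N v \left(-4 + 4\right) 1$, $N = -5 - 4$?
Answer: $0$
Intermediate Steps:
$v = \sqrt{5} \approx 2.2361$
$N = -9$ ($N = -5 - 4 = -9$)
$q = 0$ ($q = - 9 \sqrt{5} \left(-4 + 4\right) 1 = - 9 \sqrt{5} \cdot 0 \cdot 1 = - 9 \sqrt{5} \cdot 0 = 0$)
$q^{2} = 0^{2} = 0$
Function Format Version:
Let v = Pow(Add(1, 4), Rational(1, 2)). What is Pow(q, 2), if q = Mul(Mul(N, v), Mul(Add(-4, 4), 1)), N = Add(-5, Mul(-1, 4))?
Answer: 0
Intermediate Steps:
v = Pow(5, Rational(1, 2)) ≈ 2.2361
N = -9 (N = Add(-5, -4) = -9)
q = 0 (q = Mul(Mul(-9, Pow(5, Rational(1, 2))), Mul(Add(-4, 4), 1)) = Mul(Mul(-9, Pow(5, Rational(1, 2))), Mul(0, 1)) = Mul(Mul(-9, Pow(5, Rational(1, 2))), 0) = 0)
Pow(q, 2) = Pow(0, 2) = 0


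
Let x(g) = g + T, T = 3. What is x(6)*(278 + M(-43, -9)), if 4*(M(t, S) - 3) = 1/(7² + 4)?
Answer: 536157/212 ≈ 2529.0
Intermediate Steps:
M(t, S) = 637/212 (M(t, S) = 3 + 1/(4*(7² + 4)) = 3 + 1/(4*(49 + 4)) = 3 + (¼)/53 = 3 + (¼)*(1/53) = 3 + 1/212 = 637/212)
x(g) = 3 + g (x(g) = g + 3 = 3 + g)
x(6)*(278 + M(-43, -9)) = (3 + 6)*(278 + 637/212) = 9*(59573/212) = 536157/212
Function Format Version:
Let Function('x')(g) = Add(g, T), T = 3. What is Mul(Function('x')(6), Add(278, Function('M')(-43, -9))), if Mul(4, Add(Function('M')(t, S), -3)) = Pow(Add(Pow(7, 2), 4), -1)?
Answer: Rational(536157, 212) ≈ 2529.0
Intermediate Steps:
Function('M')(t, S) = Rational(637, 212) (Function('M')(t, S) = Add(3, Mul(Rational(1, 4), Pow(Add(Pow(7, 2), 4), -1))) = Add(3, Mul(Rational(1, 4), Pow(Add(49, 4), -1))) = Add(3, Mul(Rational(1, 4), Pow(53, -1))) = Add(3, Mul(Rational(1, 4), Rational(1, 53))) = Add(3, Rational(1, 212)) = Rational(637, 212))
Function('x')(g) = Add(3, g) (Function('x')(g) = Add(g, 3) = Add(3, g))
Mul(Function('x')(6), Add(278, Function('M')(-43, -9))) = Mul(Add(3, 6), Add(278, Rational(637, 212))) = Mul(9, Rational(59573, 212)) = Rational(536157, 212)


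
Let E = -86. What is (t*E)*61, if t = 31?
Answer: -162626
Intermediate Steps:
(t*E)*61 = (31*(-86))*61 = -2666*61 = -162626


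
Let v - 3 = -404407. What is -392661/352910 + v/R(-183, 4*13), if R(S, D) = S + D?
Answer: 142666777049/46231210 ≈ 3085.9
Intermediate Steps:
v = -404404 (v = 3 - 404407 = -404404)
R(S, D) = D + S
-392661/352910 + v/R(-183, 4*13) = -392661/352910 - 404404/(4*13 - 183) = -392661*1/352910 - 404404/(52 - 183) = -392661/352910 - 404404/(-131) = -392661/352910 - 404404*(-1/131) = -392661/352910 + 404404/131 = 142666777049/46231210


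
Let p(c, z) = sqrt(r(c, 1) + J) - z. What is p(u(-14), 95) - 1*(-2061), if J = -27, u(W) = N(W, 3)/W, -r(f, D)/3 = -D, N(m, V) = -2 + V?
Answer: 1966 + 2*I*sqrt(6) ≈ 1966.0 + 4.899*I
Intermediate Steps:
r(f, D) = 3*D (r(f, D) = -(-3)*D = 3*D)
u(W) = 1/W (u(W) = (-2 + 3)/W = 1/W)
p(c, z) = -z + 2*I*sqrt(6) (p(c, z) = sqrt(3*1 - 27) - z = sqrt(3 - 27) - z = sqrt(-24) - z = 2*I*sqrt(6) - z = -z + 2*I*sqrt(6))
p(u(-14), 95) - 1*(-2061) = (-1*95 + 2*I*sqrt(6)) - 1*(-2061) = (-95 + 2*I*sqrt(6)) + 2061 = 1966 + 2*I*sqrt(6)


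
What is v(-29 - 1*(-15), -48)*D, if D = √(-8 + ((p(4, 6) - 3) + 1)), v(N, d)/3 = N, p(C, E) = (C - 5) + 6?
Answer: -42*I*√5 ≈ -93.915*I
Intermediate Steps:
p(C, E) = 1 + C (p(C, E) = (-5 + C) + 6 = 1 + C)
v(N, d) = 3*N
D = I*√5 (D = √(-8 + (((1 + 4) - 3) + 1)) = √(-8 + ((5 - 3) + 1)) = √(-8 + (2 + 1)) = √(-8 + 3) = √(-5) = I*√5 ≈ 2.2361*I)
v(-29 - 1*(-15), -48)*D = (3*(-29 - 1*(-15)))*(I*√5) = (3*(-29 + 15))*(I*√5) = (3*(-14))*(I*√5) = -42*I*√5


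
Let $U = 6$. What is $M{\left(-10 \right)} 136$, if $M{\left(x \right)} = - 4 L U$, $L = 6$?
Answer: $-19584$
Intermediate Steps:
$M{\left(x \right)} = -144$ ($M{\left(x \right)} = \left(-4\right) 6 \cdot 6 = \left(-24\right) 6 = -144$)
$M{\left(-10 \right)} 136 = \left(-144\right) 136 = -19584$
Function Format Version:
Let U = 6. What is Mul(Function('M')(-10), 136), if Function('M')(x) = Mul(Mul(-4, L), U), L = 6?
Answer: -19584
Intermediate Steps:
Function('M')(x) = -144 (Function('M')(x) = Mul(Mul(-4, 6), 6) = Mul(-24, 6) = -144)
Mul(Function('M')(-10), 136) = Mul(-144, 136) = -19584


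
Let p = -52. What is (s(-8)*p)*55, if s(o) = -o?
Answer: -22880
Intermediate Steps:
(s(-8)*p)*55 = (-1*(-8)*(-52))*55 = (8*(-52))*55 = -416*55 = -22880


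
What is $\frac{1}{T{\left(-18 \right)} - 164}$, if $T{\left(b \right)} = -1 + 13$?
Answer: $- \frac{1}{152} \approx -0.0065789$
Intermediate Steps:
$T{\left(b \right)} = 12$
$\frac{1}{T{\left(-18 \right)} - 164} = \frac{1}{12 - 164} = \frac{1}{-152} = - \frac{1}{152}$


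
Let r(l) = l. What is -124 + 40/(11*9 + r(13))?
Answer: -1731/14 ≈ -123.64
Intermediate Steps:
-124 + 40/(11*9 + r(13)) = -124 + 40/(11*9 + 13) = -124 + 40/(99 + 13) = -124 + 40/112 = -124 + (1/112)*40 = -124 + 5/14 = -1731/14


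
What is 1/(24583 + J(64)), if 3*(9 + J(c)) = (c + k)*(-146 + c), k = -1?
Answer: 1/22852 ≈ 4.3760e-5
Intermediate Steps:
J(c) = -9 + (-1 + c)*(-146 + c)/3 (J(c) = -9 + ((c - 1)*(-146 + c))/3 = -9 + ((-1 + c)*(-146 + c))/3 = -9 + (-1 + c)*(-146 + c)/3)
1/(24583 + J(64)) = 1/(24583 + (119/3 - 49*64 + (1/3)*64**2)) = 1/(24583 + (119/3 - 3136 + (1/3)*4096)) = 1/(24583 + (119/3 - 3136 + 4096/3)) = 1/(24583 - 1731) = 1/22852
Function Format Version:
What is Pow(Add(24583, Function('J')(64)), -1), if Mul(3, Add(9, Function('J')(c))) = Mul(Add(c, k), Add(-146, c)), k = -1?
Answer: Rational(1, 22852) ≈ 4.3760e-5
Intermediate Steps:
Function('J')(c) = Add(-9, Mul(Rational(1, 3), Add(-1, c), Add(-146, c))) (Function('J')(c) = Add(-9, Mul(Rational(1, 3), Mul(Add(c, -1), Add(-146, c)))) = Add(-9, Mul(Rational(1, 3), Mul(Add(-1, c), Add(-146, c)))) = Add(-9, Mul(Rational(1, 3), Add(-1, c), Add(-146, c))))
Pow(Add(24583, Function('J')(64)), -1) = Pow(Add(24583, Add(Rational(119, 3), Mul(-49, 64), Mul(Rational(1, 3), Pow(64, 2)))), -1) = Pow(Add(24583, Add(Rational(119, 3), -3136, Mul(Rational(1, 3), 4096))), -1) = Pow(Add(24583, Add(Rational(119, 3), -3136, Rational(4096, 3))), -1) = Pow(Add(24583, -1731), -1) = Pow(22852, -1) = Rational(1, 22852)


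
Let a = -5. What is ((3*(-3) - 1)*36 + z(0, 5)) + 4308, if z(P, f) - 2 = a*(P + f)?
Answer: 3925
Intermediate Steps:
z(P, f) = 2 - 5*P - 5*f (z(P, f) = 2 - 5*(P + f) = 2 + (-5*P - 5*f) = 2 - 5*P - 5*f)
((3*(-3) - 1)*36 + z(0, 5)) + 4308 = ((3*(-3) - 1)*36 + (2 - 5*0 - 5*5)) + 4308 = ((-9 - 1)*36 + (2 + 0 - 25)) + 4308 = (-10*36 - 23) + 4308 = (-360 - 23) + 4308 = -383 + 4308 = 3925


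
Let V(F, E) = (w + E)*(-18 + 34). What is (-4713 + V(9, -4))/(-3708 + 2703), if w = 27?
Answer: 869/201 ≈ 4.3234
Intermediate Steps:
V(F, E) = 432 + 16*E (V(F, E) = (27 + E)*(-18 + 34) = (27 + E)*16 = 432 + 16*E)
(-4713 + V(9, -4))/(-3708 + 2703) = (-4713 + (432 + 16*(-4)))/(-3708 + 2703) = (-4713 + (432 - 64))/(-1005) = (-4713 + 368)*(-1/1005) = -4345*(-1/1005) = 869/201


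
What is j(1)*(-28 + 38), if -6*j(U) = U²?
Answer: -5/3 ≈ -1.6667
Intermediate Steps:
j(U) = -U²/6
j(1)*(-28 + 38) = (-⅙*1²)*(-28 + 38) = -⅙*1*10 = -⅙*10 = -5/3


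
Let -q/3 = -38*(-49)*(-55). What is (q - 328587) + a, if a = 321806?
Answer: 300449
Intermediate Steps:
q = 307230 (q = -3*(-38*(-49))*(-55) = -5586*(-55) = -3*(-102410) = 307230)
(q - 328587) + a = (307230 - 328587) + 321806 = -21357 + 321806 = 300449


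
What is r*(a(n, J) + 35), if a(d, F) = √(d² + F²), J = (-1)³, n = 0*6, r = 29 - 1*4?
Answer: 900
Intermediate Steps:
r = 25 (r = 29 - 4 = 25)
n = 0
J = -1
a(d, F) = √(F² + d²)
r*(a(n, J) + 35) = 25*(√((-1)² + 0²) + 35) = 25*(√(1 + 0) + 35) = 25*(√1 + 35) = 25*(1 + 35) = 25*36 = 900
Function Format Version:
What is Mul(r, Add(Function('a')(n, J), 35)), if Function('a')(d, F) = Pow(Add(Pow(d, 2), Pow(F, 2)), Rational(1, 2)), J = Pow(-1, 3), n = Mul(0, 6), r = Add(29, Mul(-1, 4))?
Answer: 900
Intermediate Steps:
r = 25 (r = Add(29, -4) = 25)
n = 0
J = -1
Function('a')(d, F) = Pow(Add(Pow(F, 2), Pow(d, 2)), Rational(1, 2))
Mul(r, Add(Function('a')(n, J), 35)) = Mul(25, Add(Pow(Add(Pow(-1, 2), Pow(0, 2)), Rational(1, 2)), 35)) = Mul(25, Add(Pow(Add(1, 0), Rational(1, 2)), 35)) = Mul(25, Add(Pow(1, Rational(1, 2)), 35)) = Mul(25, Add(1, 35)) = Mul(25, 36) = 900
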